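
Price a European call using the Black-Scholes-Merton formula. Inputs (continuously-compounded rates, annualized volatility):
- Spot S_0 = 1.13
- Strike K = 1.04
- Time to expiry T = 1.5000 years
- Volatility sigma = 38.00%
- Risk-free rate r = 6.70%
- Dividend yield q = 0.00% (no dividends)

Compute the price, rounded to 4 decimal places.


d1 = (ln(S/K) + (r - q + 0.5*sigma^2) * T) / (sigma * sqrt(T)) = 0.62697681
d2 = d1 - sigma * sqrt(T) = 0.16157376
exp(-rT) = 0.90438511; exp(-qT) = 1.00000000
C = S_0 * exp(-qT) * N(d1) - K * exp(-rT) * N(d2)
N(d1) = 0.73466278; N(d2) = 0.56417924
C = 1.1300 * 1.00000000 * 0.73466278 - 1.0400 * 0.90438511 * 0.56417924 = 0.2995

Answer: Price = 0.2995


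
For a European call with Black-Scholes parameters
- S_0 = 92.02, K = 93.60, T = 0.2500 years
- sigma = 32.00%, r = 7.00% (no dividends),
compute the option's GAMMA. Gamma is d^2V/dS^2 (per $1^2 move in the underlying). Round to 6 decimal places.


Answer: Gamma = 0.027003

Derivation:
d1 = 0.0829722578; d2 = -0.0770277422
phi(d1) = 0.3975714029; exp(-qT) = 1.0000000000; exp(-rT) = 0.9826522357
Gamma = exp(-qT) * phi(d1) / (S * sigma * sqrt(T)) = 1.0000000000 * 0.3975714029 / (92.0200 * 0.3200 * 0.5000000000) = 0.027003


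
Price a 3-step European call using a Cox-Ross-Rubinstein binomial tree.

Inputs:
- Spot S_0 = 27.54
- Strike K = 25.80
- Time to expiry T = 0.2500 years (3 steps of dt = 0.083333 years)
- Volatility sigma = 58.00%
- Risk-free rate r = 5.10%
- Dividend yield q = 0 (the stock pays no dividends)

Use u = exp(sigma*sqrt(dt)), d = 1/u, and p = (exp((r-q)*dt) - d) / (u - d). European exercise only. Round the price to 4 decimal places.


dt = T/N = 0.083333
u = exp(sigma*sqrt(dt)) = 1.182264; d = 1/u = 0.845834
p = (exp((r-q)*dt) - d) / (u - d) = 0.470899
Discount per step: exp(-r*dt) = 0.995759
Stock lattice S(k, i) with i counting down-moves:
  k=0: S(0,0) = 27.5400
  k=1: S(1,0) = 32.5596; S(1,1) = 23.2943
  k=2: S(2,0) = 38.4940; S(2,1) = 27.5400; S(2,2) = 19.7031
  k=3: S(3,0) = 45.5101; S(3,1) = 32.5596; S(3,2) = 23.2943; S(3,3) = 16.6656
Terminal payoffs V(N, i) = max(S_T - K, 0):
  V(3,0) = 19.710098; V(3,1) = 6.759561; V(3,2) = 0.000000; V(3,3) = 0.000000
Backward induction: V(k, i) = exp(-r*dt) * [p * V(k+1, i) + (1-p) * V(k+1, i+1)].
  V(2,0) = exp(-r*dt) * [p*19.710098 + (1-p)*6.759561] = 12.803428
  V(2,1) = exp(-r*dt) * [p*6.759561 + (1-p)*0.000000] = 3.169572
  V(2,2) = exp(-r*dt) * [p*0.000000 + (1-p)*0.000000] = 0.000000
  V(1,0) = exp(-r*dt) * [p*12.803428 + (1-p)*3.169572] = 7.673465
  V(1,1) = exp(-r*dt) * [p*3.169572 + (1-p)*0.000000] = 1.486219
  V(0,0) = exp(-r*dt) * [p*7.673465 + (1-p)*1.486219] = 4.381128

Answer: Price = V(0,0) = 4.3811


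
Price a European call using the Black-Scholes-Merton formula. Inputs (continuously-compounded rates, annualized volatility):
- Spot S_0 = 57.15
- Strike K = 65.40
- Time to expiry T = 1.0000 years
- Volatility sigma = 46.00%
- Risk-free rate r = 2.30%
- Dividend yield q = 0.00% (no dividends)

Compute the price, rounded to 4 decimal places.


d1 = (ln(S/K) + (r - q + 0.5*sigma^2) * T) / (sigma * sqrt(T)) = -0.01313667
d2 = d1 - sigma * sqrt(T) = -0.47313667
exp(-rT) = 0.97726248; exp(-qT) = 1.00000000
C = S_0 * exp(-qT) * N(d1) - K * exp(-rT) * N(d2)
N(d1) = 0.49475938; N(d2) = 0.31805784
C = 57.1500 * 1.00000000 * 0.49475938 - 65.4000 * 0.97726248 * 0.31805784 = 7.9475

Answer: Price = 7.9475


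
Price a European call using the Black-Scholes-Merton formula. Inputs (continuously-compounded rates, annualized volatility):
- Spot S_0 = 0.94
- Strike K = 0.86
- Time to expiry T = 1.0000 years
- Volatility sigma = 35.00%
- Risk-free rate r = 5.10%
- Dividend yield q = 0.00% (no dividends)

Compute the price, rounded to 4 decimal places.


Answer: Price = 0.1930

Derivation:
d1 = (ln(S/K) + (r - q + 0.5*sigma^2) * T) / (sigma * sqrt(T)) = 0.57484996
d2 = d1 - sigma * sqrt(T) = 0.22484996
exp(-rT) = 0.95027867; exp(-qT) = 1.00000000
C = S_0 * exp(-qT) * N(d1) - K * exp(-rT) * N(d2)
N(d1) = 0.71730361; N(d2) = 0.58895200
C = 0.9400 * 1.00000000 * 0.71730361 - 0.8600 * 0.95027867 * 0.58895200 = 0.1930


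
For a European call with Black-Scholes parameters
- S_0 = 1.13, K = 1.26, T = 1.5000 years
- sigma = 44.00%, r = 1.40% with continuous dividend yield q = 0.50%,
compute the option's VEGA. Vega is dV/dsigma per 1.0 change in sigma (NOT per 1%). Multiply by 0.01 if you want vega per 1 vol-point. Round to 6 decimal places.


Answer: Vega = 0.545660

Derivation:
d1 = 0.0924235379; d2 = -0.4464642055
phi(d1) = 0.3972420095; exp(-qT) = 0.9925280548; exp(-rT) = 0.9792189646
Vega = S * exp(-qT) * phi(d1) * sqrt(T) = 1.1300 * 0.9925280548 * 0.3972420095 * 1.2247448714 = 0.545660


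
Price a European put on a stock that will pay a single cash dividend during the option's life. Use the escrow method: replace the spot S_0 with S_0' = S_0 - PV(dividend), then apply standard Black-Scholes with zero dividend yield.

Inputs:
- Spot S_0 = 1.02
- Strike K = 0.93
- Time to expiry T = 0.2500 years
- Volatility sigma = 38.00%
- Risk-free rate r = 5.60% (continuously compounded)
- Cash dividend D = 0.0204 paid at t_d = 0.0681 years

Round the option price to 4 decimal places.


Answer: Price = 0.0386

Derivation:
PV(D) = D * exp(-r * t_d) = 0.0204 * 0.99619366 = 0.02032235
S_0' = S_0 - PV(D) = 1.0200 - 0.02032235 = 0.99967765
d1 = (ln(S_0'/K) + (r + sigma^2/2)*T) / (sigma*sqrt(T)) = 0.54893837
d2 = d1 - sigma*sqrt(T) = 0.35893837
exp(-rT) = 0.98609754
N(-d1) = 0.29152387; N(-d2) = 0.35982060
P = K * exp(-rT) * N(-d2) - S_0' * N(-d1) = 0.9300 * 0.98609754 * 0.35982060 - 0.99967765 * 0.29152387 = 0.0386


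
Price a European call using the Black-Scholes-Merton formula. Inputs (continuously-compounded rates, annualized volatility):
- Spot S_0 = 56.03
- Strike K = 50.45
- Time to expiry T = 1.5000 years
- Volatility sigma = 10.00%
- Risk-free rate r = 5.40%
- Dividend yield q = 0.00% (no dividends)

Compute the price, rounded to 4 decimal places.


d1 = (ln(S/K) + (r - q + 0.5*sigma^2) * T) / (sigma * sqrt(T)) = 1.57914125
d2 = d1 - sigma * sqrt(T) = 1.45666676
exp(-rT) = 0.92219369; exp(-qT) = 1.00000000
C = S_0 * exp(-qT) * N(d1) - K * exp(-rT) * N(d2)
N(d1) = 0.94284817; N(d2) = 0.92739581
C = 56.0300 * 1.00000000 * 0.94284817 - 50.4500 * 0.92219369 * 0.92739581 = 9.6810

Answer: Price = 9.6810


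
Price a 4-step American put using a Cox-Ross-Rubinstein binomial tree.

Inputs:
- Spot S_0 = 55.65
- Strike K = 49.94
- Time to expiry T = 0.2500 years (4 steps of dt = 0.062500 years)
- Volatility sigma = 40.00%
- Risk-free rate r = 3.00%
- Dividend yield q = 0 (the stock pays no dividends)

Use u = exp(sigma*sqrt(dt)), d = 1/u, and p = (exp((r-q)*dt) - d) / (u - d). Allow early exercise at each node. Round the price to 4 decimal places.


Answer: Price = V(0,0) = 2.0532

Derivation:
dt = T/N = 0.062500
u = exp(sigma*sqrt(dt)) = 1.105171; d = 1/u = 0.904837
p = (exp((r-q)*dt) - d) / (u - d) = 0.484389
Discount per step: exp(-r*dt) = 0.998127
Stock lattice S(k, i) with i counting down-moves:
  k=0: S(0,0) = 55.6500
  k=1: S(1,0) = 61.5028; S(1,1) = 50.3542
  k=2: S(2,0) = 67.9711; S(2,1) = 55.6500; S(2,2) = 45.5624
  k=3: S(3,0) = 75.1196; S(3,1) = 61.5028; S(3,2) = 50.3542; S(3,3) = 41.2265
  k=4: S(4,0) = 83.0200; S(4,1) = 67.9711; S(4,2) = 55.6500; S(4,3) = 45.5624; S(4,4) = 37.3033
Terminal payoffs V(N, i) = max(K - S_T, 0):
  V(4,0) = 0.000000; V(4,1) = 0.000000; V(4,2) = 0.000000; V(4,3) = 4.377634; V(4,4) = 12.636689
Backward induction: V(k, i) = exp(-r*dt) * [p * V(k+1, i) + (1-p) * V(k+1, i+1)]; then take max(V_cont, immediate exercise) for American.
  V(3,0) = exp(-r*dt) * [p*0.000000 + (1-p)*0.000000] = 0.000000; exercise = 0.000000; V(3,0) = max -> 0.000000
  V(3,1) = exp(-r*dt) * [p*0.000000 + (1-p)*0.000000] = 0.000000; exercise = 0.000000; V(3,1) = max -> 0.000000
  V(3,2) = exp(-r*dt) * [p*0.000000 + (1-p)*4.377634] = 2.252928; exercise = 0.000000; V(3,2) = max -> 2.252928
  V(3,3) = exp(-r*dt) * [p*4.377634 + (1-p)*12.636689] = 8.619916; exercise = 8.713466; V(3,3) = max -> 8.713466
  V(2,0) = exp(-r*dt) * [p*0.000000 + (1-p)*0.000000] = 0.000000; exercise = 0.000000; V(2,0) = max -> 0.000000
  V(2,1) = exp(-r*dt) * [p*0.000000 + (1-p)*2.252928] = 1.159458; exercise = 0.000000; V(2,1) = max -> 1.159458
  V(2,2) = exp(-r*dt) * [p*2.252928 + (1-p)*8.713466] = 5.573592; exercise = 4.377634; V(2,2) = max -> 5.573592
  V(1,0) = exp(-r*dt) * [p*0.000000 + (1-p)*1.159458] = 0.596710; exercise = 0.000000; V(1,0) = max -> 0.596710
  V(1,1) = exp(-r*dt) * [p*1.159458 + (1-p)*5.573592] = 3.428999; exercise = 0.000000; V(1,1) = max -> 3.428999
  V(0,0) = exp(-r*dt) * [p*0.596710 + (1-p)*3.428999] = 2.053216; exercise = 0.000000; V(0,0) = max -> 2.053216


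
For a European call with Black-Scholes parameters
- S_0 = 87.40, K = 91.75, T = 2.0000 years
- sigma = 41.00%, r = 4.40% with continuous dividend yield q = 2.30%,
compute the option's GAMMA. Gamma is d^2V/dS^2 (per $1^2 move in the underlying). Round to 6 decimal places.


d1 = 0.2785790237; d2 = -0.3012485369
phi(d1) = 0.3837585618; exp(-qT) = 0.9550419622; exp(-rT) = 0.9157608767
Gamma = exp(-qT) * phi(d1) / (S * sigma * sqrt(T)) = 0.9550419622 * 0.3837585618 / (87.4000 * 0.4100 * 1.4142135624) = 0.007232

Answer: Gamma = 0.007232


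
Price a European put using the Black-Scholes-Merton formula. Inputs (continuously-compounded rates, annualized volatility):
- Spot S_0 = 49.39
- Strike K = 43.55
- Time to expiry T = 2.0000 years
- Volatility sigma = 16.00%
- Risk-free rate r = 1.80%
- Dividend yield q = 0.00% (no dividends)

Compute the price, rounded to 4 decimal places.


Answer: Price = 1.4298

Derivation:
d1 = (ln(S/K) + (r - q + 0.5*sigma^2) * T) / (sigma * sqrt(T)) = 0.82836795
d2 = d1 - sigma * sqrt(T) = 0.60209378
exp(-rT) = 0.96464029; exp(-qT) = 1.00000000
P = K * exp(-rT) * N(-d2) - S_0 * exp(-qT) * N(-d1)
N(-d1) = 0.20373107; N(-d2) = 0.27355586
P = 43.5500 * 0.96464029 * 0.27355586 - 49.3900 * 1.00000000 * 0.20373107 = 1.4298


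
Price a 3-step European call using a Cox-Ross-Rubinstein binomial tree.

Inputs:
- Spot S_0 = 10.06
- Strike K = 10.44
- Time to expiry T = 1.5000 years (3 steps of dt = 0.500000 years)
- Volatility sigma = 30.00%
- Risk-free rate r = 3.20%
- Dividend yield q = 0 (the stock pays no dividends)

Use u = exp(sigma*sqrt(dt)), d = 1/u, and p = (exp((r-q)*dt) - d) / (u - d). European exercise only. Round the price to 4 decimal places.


dt = T/N = 0.500000
u = exp(sigma*sqrt(dt)) = 1.236311; d = 1/u = 0.808858
p = (exp((r-q)*dt) - d) / (u - d) = 0.484897
Discount per step: exp(-r*dt) = 0.984127
Stock lattice S(k, i) with i counting down-moves:
  k=0: S(0,0) = 10.0600
  k=1: S(1,0) = 12.4373; S(1,1) = 8.1371
  k=2: S(2,0) = 15.3764; S(2,1) = 10.0600; S(2,2) = 6.5818
  k=3: S(3,0) = 19.0100; S(3,1) = 12.4373; S(3,2) = 8.1371; S(3,3) = 5.3237
Terminal payoffs V(N, i) = max(S_T - K, 0):
  V(3,0) = 8.569964; V(3,1) = 1.997290; V(3,2) = 0.000000; V(3,3) = 0.000000
Backward induction: V(k, i) = exp(-r*dt) * [p * V(k+1, i) + (1-p) * V(k+1, i+1)].
  V(2,0) = exp(-r*dt) * [p*8.569964 + (1-p)*1.997290] = 5.102070
  V(2,1) = exp(-r*dt) * [p*1.997290 + (1-p)*0.000000] = 0.953107
  V(2,2) = exp(-r*dt) * [p*0.000000 + (1-p)*0.000000] = 0.000000
  V(1,0) = exp(-r*dt) * [p*5.102070 + (1-p)*0.953107] = 2.917866
  V(1,1) = exp(-r*dt) * [p*0.953107 + (1-p)*0.000000] = 0.454823
  V(0,0) = exp(-r*dt) * [p*2.917866 + (1-p)*0.454823] = 1.622969

Answer: Price = V(0,0) = 1.6230


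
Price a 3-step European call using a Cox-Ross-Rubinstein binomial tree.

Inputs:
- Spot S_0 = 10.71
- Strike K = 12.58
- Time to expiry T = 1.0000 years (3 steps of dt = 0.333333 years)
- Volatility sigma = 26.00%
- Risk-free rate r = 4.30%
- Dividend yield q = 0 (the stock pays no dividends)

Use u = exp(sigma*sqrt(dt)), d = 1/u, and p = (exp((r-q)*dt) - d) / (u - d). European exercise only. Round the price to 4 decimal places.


dt = T/N = 0.333333
u = exp(sigma*sqrt(dt)) = 1.161963; d = 1/u = 0.860612
p = (exp((r-q)*dt) - d) / (u - d) = 0.510449
Discount per step: exp(-r*dt) = 0.985769
Stock lattice S(k, i) with i counting down-moves:
  k=0: S(0,0) = 10.7100
  k=1: S(1,0) = 12.4446; S(1,1) = 9.2172
  k=2: S(2,0) = 14.4602; S(2,1) = 10.7100; S(2,2) = 7.9324
  k=3: S(3,0) = 16.8022; S(3,1) = 12.4446; S(3,2) = 9.2172; S(3,3) = 6.8267
Terminal payoffs V(N, i) = max(S_T - K, 0):
  V(3,0) = 4.222221; V(3,1) = 0.000000; V(3,2) = 0.000000; V(3,3) = 0.000000
Backward induction: V(k, i) = exp(-r*dt) * [p * V(k+1, i) + (1-p) * V(k+1, i+1)].
  V(2,0) = exp(-r*dt) * [p*4.222221 + (1-p)*0.000000] = 2.124556
  V(2,1) = exp(-r*dt) * [p*0.000000 + (1-p)*0.000000] = 0.000000
  V(2,2) = exp(-r*dt) * [p*0.000000 + (1-p)*0.000000] = 0.000000
  V(1,0) = exp(-r*dt) * [p*2.124556 + (1-p)*0.000000] = 1.069043
  V(1,1) = exp(-r*dt) * [p*0.000000 + (1-p)*0.000000] = 0.000000
  V(0,0) = exp(-r*dt) * [p*1.069043 + (1-p)*0.000000] = 0.537926

Answer: Price = V(0,0) = 0.5379


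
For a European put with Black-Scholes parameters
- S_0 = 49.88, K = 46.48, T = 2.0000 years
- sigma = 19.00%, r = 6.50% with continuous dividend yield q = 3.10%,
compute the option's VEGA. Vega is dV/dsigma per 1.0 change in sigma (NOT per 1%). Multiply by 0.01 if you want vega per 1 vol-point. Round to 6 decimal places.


Answer: Vega = 21.410941

Derivation:
d1 = 0.6501586648; d2 = 0.3814580879
phi(d1) = 0.3229390485; exp(-qT) = 0.9398828868; exp(-rT) = 0.8780954309
Vega = S * exp(-qT) * phi(d1) * sqrt(T) = 49.8800 * 0.9398828868 * 0.3229390485 * 1.4142135624 = 21.410941


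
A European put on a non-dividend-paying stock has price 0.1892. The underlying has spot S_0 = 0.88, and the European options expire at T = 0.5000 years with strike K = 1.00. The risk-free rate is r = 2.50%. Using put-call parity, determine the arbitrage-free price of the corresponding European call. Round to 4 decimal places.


Put-call parity: C - P = S_0 * exp(-qT) - K * exp(-rT).
S_0 * exp(-qT) = 0.8800 * 1.00000000 = 0.88000000
K * exp(-rT) = 1.0000 * 0.98757780 = 0.98757780
C = P + S*exp(-qT) - K*exp(-rT)
C = 0.1892 + 0.88000000 - 0.98757780 = 0.0816

Answer: Call price = 0.0816


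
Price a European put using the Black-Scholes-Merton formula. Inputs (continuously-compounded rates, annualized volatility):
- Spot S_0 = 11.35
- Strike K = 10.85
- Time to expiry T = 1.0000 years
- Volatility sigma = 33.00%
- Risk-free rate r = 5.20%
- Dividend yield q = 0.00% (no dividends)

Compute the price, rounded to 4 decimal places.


Answer: Price = 0.9541

Derivation:
d1 = (ln(S/K) + (r - q + 0.5*sigma^2) * T) / (sigma * sqrt(T)) = 0.45909898
d2 = d1 - sigma * sqrt(T) = 0.12909898
exp(-rT) = 0.94932887; exp(-qT) = 1.00000000
P = K * exp(-rT) * N(-d2) - S_0 * exp(-qT) * N(-d1)
N(-d1) = 0.32308154; N(-d2) = 0.44863966
P = 10.8500 * 0.94932887 * 0.44863966 - 11.3500 * 1.00000000 * 0.32308154 = 0.9541


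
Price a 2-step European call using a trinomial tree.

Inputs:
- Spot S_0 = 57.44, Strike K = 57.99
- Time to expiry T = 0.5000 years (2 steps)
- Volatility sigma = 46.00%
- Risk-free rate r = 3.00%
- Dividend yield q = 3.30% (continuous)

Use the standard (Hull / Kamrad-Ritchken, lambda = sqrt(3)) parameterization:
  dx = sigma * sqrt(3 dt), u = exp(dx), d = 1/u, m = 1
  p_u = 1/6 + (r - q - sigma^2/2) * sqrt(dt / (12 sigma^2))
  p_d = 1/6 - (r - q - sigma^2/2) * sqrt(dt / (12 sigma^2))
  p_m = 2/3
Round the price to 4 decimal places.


dt = T/N = 0.250000; dx = sigma*sqrt(3*dt) = 0.398372
u = exp(dx) = 1.489398; d = 1/u = 0.671412
p_u = 0.132528, p_m = 0.666667, p_d = 0.200806
Discount per step: exp(-r*dt) = 0.992528
Stock lattice S(k, j) with j the centered position index:
  k=0: S(0,+0) = 57.4400
  k=1: S(1,-1) = 38.5659; S(1,+0) = 57.4400; S(1,+1) = 85.5510
  k=2: S(2,-2) = 25.8936; S(2,-1) = 38.5659; S(2,+0) = 57.4400; S(2,+1) = 85.5510; S(2,+2) = 127.4194
Terminal payoffs V(N, j) = max(S_T - K, 0):
  V(2,-2) = 0.000000; V(2,-1) = 0.000000; V(2,+0) = 0.000000; V(2,+1) = 27.560993; V(2,+2) = 69.429437
Backward induction: V(k, j) = exp(-r*dt) * [p_u * V(k+1, j+1) + p_m * V(k+1, j) + p_d * V(k+1, j-1)]
  V(1,-1) = exp(-r*dt) * [p_u*0.000000 + p_m*0.000000 + p_d*0.000000] = 0.000000
  V(1,+0) = exp(-r*dt) * [p_u*27.560993 + p_m*0.000000 + p_d*0.000000] = 3.625303
  V(1,+1) = exp(-r*dt) * [p_u*69.429437 + p_m*27.560993 + p_d*0.000000] = 27.369277
  V(0,+0) = exp(-r*dt) * [p_u*27.369277 + p_m*3.625303 + p_d*0.000000] = 5.998895

Answer: Price = V(0,0) = 5.9989


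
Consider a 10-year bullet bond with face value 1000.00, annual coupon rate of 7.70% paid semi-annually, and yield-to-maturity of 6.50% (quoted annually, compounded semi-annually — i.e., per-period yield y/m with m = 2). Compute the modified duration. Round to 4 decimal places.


Answer: Modified duration = 7.0533

Derivation:
Coupon per period c = face * coupon_rate / m = 38.500000
Periods per year m = 2; per-period yield y/m = 0.032500
Number of cashflows N = 20
Cashflows (t years, CF_t, discount factor 1/(1+y/m)^(m*t), PV):
  t = 0.5000: CF_t = 38.500000, DF = 0.968523, PV = 37.288136
  t = 1.0000: CF_t = 38.500000, DF = 0.938037, PV = 36.114417
  t = 1.5000: CF_t = 38.500000, DF = 0.908510, PV = 34.977644
  t = 2.0000: CF_t = 38.500000, DF = 0.879913, PV = 33.876652
  t = 2.5000: CF_t = 38.500000, DF = 0.852216, PV = 32.810317
  t = 3.0000: CF_t = 38.500000, DF = 0.825391, PV = 31.777547
  t = 3.5000: CF_t = 38.500000, DF = 0.799410, PV = 30.777285
  t = 4.0000: CF_t = 38.500000, DF = 0.774247, PV = 29.808509
  t = 4.5000: CF_t = 38.500000, DF = 0.749876, PV = 28.870226
  t = 5.0000: CF_t = 38.500000, DF = 0.726272, PV = 27.961478
  t = 5.5000: CF_t = 38.500000, DF = 0.703411, PV = 27.081335
  t = 6.0000: CF_t = 38.500000, DF = 0.681270, PV = 26.228896
  t = 6.5000: CF_t = 38.500000, DF = 0.659826, PV = 25.403289
  t = 7.0000: CF_t = 38.500000, DF = 0.639056, PV = 24.603670
  t = 7.5000: CF_t = 38.500000, DF = 0.618941, PV = 23.829220
  t = 8.0000: CF_t = 38.500000, DF = 0.599458, PV = 23.079148
  t = 8.5000: CF_t = 38.500000, DF = 0.580589, PV = 22.352685
  t = 9.0000: CF_t = 38.500000, DF = 0.562314, PV = 21.649090
  t = 9.5000: CF_t = 38.500000, DF = 0.544614, PV = 20.967642
  t = 10.0000: CF_t = 1038.500000, DF = 0.527471, PV = 547.778893
Price P = sum_t PV_t = 1087.236077
First compute Macaulay numerator sum_t t * PV_t:
  t * PV_t at t = 0.5000: 18.644068
  t * PV_t at t = 1.0000: 36.114417
  t * PV_t at t = 1.5000: 52.466465
  t * PV_t at t = 2.0000: 67.753305
  t * PV_t at t = 2.5000: 82.025793
  t * PV_t at t = 3.0000: 95.332641
  t * PV_t at t = 3.5000: 107.720498
  t * PV_t at t = 4.0000: 119.234034
  t * PV_t at t = 4.5000: 129.916018
  t * PV_t at t = 5.0000: 139.807391
  t * PV_t at t = 5.5000: 148.947341
  t * PV_t at t = 6.0000: 157.373374
  t * PV_t at t = 6.5000: 165.121377
  t * PV_t at t = 7.0000: 172.225687
  t * PV_t at t = 7.5000: 178.719149
  t * PV_t at t = 8.0000: 184.633181
  t * PV_t at t = 8.5000: 189.997825
  t * PV_t at t = 9.0000: 194.841809
  t * PV_t at t = 9.5000: 199.192595
  t * PV_t at t = 10.0000: 5477.788934
Macaulay duration D = 7917.855900 / 1087.236077 = 7.282554
Modified duration = D / (1 + y/m) = 7.282554 / (1 + 0.032500) = 7.053321


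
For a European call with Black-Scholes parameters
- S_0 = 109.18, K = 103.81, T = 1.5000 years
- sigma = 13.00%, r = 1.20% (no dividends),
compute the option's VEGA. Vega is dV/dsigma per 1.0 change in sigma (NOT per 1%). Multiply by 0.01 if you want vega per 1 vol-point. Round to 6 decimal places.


Answer: Vega = 46.853702

Derivation:
d1 = 0.5094347719; d2 = 0.3502179386
phi(d1) = 0.3503928145; exp(-qT) = 1.0000000000; exp(-rT) = 0.9821610324
Vega = S * exp(-qT) * phi(d1) * sqrt(T) = 109.1800 * 1.0000000000 * 0.3503928145 * 1.2247448714 = 46.853702


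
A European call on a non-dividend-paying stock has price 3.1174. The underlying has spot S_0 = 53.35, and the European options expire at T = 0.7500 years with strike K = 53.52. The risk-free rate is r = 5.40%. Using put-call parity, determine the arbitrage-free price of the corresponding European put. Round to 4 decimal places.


Answer: Put price = 1.1631

Derivation:
Put-call parity: C - P = S_0 * exp(-qT) - K * exp(-rT).
S_0 * exp(-qT) = 53.3500 * 1.00000000 = 53.35000000
K * exp(-rT) = 53.5200 * 0.96030916 = 51.39574648
P = C - S*exp(-qT) + K*exp(-rT)
P = 3.1174 - 53.35000000 + 51.39574648 = 1.1631


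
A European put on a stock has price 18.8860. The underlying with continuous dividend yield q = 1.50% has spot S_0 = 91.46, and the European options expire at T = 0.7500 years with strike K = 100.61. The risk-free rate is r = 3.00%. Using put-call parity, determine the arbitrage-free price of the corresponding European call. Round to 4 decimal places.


Put-call parity: C - P = S_0 * exp(-qT) - K * exp(-rT).
S_0 * exp(-qT) = 91.4600 * 0.98881304 = 90.43684106
K * exp(-rT) = 100.6100 * 0.97775124 = 98.37155197
C = P + S*exp(-qT) - K*exp(-rT)
C = 18.8860 + 90.43684106 - 98.37155197 = 10.9513

Answer: Call price = 10.9513


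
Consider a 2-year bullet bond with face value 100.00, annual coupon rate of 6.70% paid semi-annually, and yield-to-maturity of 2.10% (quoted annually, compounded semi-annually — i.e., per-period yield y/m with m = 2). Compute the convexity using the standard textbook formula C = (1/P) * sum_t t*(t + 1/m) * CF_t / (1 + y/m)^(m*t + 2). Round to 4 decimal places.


Coupon per period c = face * coupon_rate / m = 3.350000
Periods per year m = 2; per-period yield y/m = 0.010500
Number of cashflows N = 4
Cashflows (t years, CF_t, discount factor 1/(1+y/m)^(m*t), PV):
  t = 0.5000: CF_t = 3.350000, DF = 0.989609, PV = 3.315190
  t = 1.0000: CF_t = 3.350000, DF = 0.979326, PV = 3.280743
  t = 1.5000: CF_t = 3.350000, DF = 0.969150, PV = 3.246653
  t = 2.0000: CF_t = 103.350000, DF = 0.959080, PV = 99.120894
Price P = sum_t PV_t = 108.963480
Convexity numerator sum_t t*(t + 1/m) * CF_t / (1+y/m)^(m*t + 2):
  t = 0.5000: term = 1.623326
  t = 1.0000: term = 4.819376
  t = 1.5000: term = 9.538596
  t = 2.0000: term = 485.358431
Convexity = (1/P) * sum = 501.339730 / 108.963480 = 4.600989

Answer: Convexity = 4.6010


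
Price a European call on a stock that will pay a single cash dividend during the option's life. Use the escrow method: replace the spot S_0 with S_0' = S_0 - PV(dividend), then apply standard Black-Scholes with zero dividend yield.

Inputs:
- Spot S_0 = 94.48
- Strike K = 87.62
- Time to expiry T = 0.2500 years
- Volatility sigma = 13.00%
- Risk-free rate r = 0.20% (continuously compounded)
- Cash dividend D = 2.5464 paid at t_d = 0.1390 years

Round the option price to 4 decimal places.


PV(D) = D * exp(-r * t_d) = 2.5464 * 0.99972204 = 2.54569220
S_0' = S_0 - PV(D) = 94.4800 - 2.54569220 = 91.93430780
d1 = (ln(S_0'/K) + (r + sigma^2/2)*T) / (sigma*sqrt(T)) = 0.77965375
d2 = d1 - sigma*sqrt(T) = 0.71465375
exp(-rT) = 0.99950012
N(d1) = 0.78220265; N(d2) = 0.76258849
C = S_0' * N(d1) - K * exp(-rT) * N(d2) = 91.93430780 * 0.78220265 - 87.6200 * 0.99950012 * 0.76258849 = 5.1267

Answer: Price = 5.1267


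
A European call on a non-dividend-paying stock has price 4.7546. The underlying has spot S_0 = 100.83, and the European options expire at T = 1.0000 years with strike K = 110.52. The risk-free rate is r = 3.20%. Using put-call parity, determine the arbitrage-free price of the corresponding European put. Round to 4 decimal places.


Answer: Put price = 10.9639

Derivation:
Put-call parity: C - P = S_0 * exp(-qT) - K * exp(-rT).
S_0 * exp(-qT) = 100.8300 * 1.00000000 = 100.83000000
K * exp(-rT) = 110.5200 * 0.96850658 = 107.03934745
P = C - S*exp(-qT) + K*exp(-rT)
P = 4.7546 - 100.83000000 + 107.03934745 = 10.9639


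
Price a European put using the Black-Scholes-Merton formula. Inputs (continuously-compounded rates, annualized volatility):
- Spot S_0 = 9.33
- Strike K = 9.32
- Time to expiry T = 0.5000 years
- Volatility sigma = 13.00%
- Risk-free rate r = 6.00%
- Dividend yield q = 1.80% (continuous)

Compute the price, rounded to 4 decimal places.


d1 = (ln(S/K) + (r - q + 0.5*sigma^2) * T) / (sigma * sqrt(T)) = 0.28607785
d2 = d1 - sigma * sqrt(T) = 0.19415397
exp(-rT) = 0.97044553; exp(-qT) = 0.99104038
P = K * exp(-rT) * N(-d2) - S_0 * exp(-qT) * N(-d1)
N(-d1) = 0.38740925; N(-d2) = 0.42302766
P = 9.3200 * 0.97044553 * 0.42302766 - 9.3300 * 0.99104038 * 0.38740925 = 0.2440

Answer: Price = 0.2440


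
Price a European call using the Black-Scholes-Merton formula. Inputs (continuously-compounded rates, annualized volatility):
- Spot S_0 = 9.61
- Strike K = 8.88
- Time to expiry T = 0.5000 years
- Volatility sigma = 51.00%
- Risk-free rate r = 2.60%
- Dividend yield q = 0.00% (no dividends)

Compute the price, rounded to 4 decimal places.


d1 = (ln(S/K) + (r - q + 0.5*sigma^2) * T) / (sigma * sqrt(T)) = 0.43543266
d2 = d1 - sigma * sqrt(T) = 0.07480820
exp(-rT) = 0.98708414; exp(-qT) = 1.00000000
C = S_0 * exp(-qT) * N(d1) - K * exp(-rT) * N(d2)
N(d1) = 0.66837579; N(d2) = 0.52981634
C = 9.6100 * 1.00000000 * 0.66837579 - 8.8800 * 0.98708414 * 0.52981634 = 1.7791

Answer: Price = 1.7791


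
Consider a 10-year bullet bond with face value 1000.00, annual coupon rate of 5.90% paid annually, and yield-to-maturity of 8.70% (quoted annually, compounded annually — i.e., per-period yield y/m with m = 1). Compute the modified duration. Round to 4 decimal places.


Answer: Modified duration = 6.9640

Derivation:
Coupon per period c = face * coupon_rate / m = 59.000000
Periods per year m = 1; per-period yield y/m = 0.087000
Number of cashflows N = 10
Cashflows (t years, CF_t, discount factor 1/(1+y/m)^(m*t), PV):
  t = 1.0000: CF_t = 59.000000, DF = 0.919963, PV = 54.277829
  t = 2.0000: CF_t = 59.000000, DF = 0.846332, PV = 49.933605
  t = 3.0000: CF_t = 59.000000, DF = 0.778595, PV = 45.937079
  t = 4.0000: CF_t = 59.000000, DF = 0.716278, PV = 42.260423
  t = 5.0000: CF_t = 59.000000, DF = 0.658950, PV = 38.878034
  t = 6.0000: CF_t = 59.000000, DF = 0.606209, PV = 35.766360
  t = 7.0000: CF_t = 59.000000, DF = 0.557690, PV = 32.903735
  t = 8.0000: CF_t = 59.000000, DF = 0.513055, PV = 30.270226
  t = 9.0000: CF_t = 59.000000, DF = 0.471991, PV = 27.847494
  t = 10.0000: CF_t = 1059.000000, DF = 0.434215, PV = 459.833407
Price P = sum_t PV_t = 817.908191
First compute Macaulay numerator sum_t t * PV_t:
  t * PV_t at t = 1.0000: 54.277829
  t * PV_t at t = 2.0000: 99.867210
  t * PV_t at t = 3.0000: 137.811238
  t * PV_t at t = 4.0000: 169.041690
  t * PV_t at t = 5.0000: 194.390168
  t * PV_t at t = 6.0000: 214.598162
  t * PV_t at t = 7.0000: 230.326147
  t * PV_t at t = 8.0000: 242.161805
  t * PV_t at t = 9.0000: 250.627444
  t * PV_t at t = 10.0000: 4598.334065
Macaulay duration D = 6191.435759 / 817.908191 = 7.569842
Modified duration = D / (1 + y/m) = 7.569842 / (1 + 0.087000) = 6.963976


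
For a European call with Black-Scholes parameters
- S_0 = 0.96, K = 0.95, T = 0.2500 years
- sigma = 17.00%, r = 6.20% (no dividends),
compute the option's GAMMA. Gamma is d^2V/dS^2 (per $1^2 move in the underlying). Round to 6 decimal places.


d1 = 0.3480447043; d2 = 0.2630447043
phi(d1) = 0.3754965141; exp(-qT) = 1.0000000000; exp(-rT) = 0.9846195068
Gamma = exp(-qT) * phi(d1) / (S * sigma * sqrt(T)) = 1.0000000000 * 0.3754965141 / (0.9600 * 0.1700 * 0.5000000000) = 4.601673

Answer: Gamma = 4.601673


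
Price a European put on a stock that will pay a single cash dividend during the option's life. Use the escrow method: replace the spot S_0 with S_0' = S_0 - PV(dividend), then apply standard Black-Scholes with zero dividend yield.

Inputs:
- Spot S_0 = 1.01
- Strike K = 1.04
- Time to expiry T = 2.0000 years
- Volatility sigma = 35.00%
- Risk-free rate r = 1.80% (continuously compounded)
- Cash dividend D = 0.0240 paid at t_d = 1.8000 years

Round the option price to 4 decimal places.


Answer: Price = 0.2028

Derivation:
PV(D) = D * exp(-r * t_d) = 0.0240 * 0.96811926 = 0.02323486
S_0' = S_0 - PV(D) = 1.0100 - 0.02323486 = 0.98676514
d1 = (ln(S_0'/K) + (r + sigma^2/2)*T) / (sigma*sqrt(T)) = 0.21406357
d2 = d1 - sigma*sqrt(T) = -0.28091117
exp(-rT) = 0.96464029
N(-d1) = 0.41524874; N(-d2) = 0.61061073
P = K * exp(-rT) * N(-d2) - S_0' * N(-d1) = 1.0400 * 0.96464029 * 0.61061073 - 0.98676514 * 0.41524874 = 0.2028


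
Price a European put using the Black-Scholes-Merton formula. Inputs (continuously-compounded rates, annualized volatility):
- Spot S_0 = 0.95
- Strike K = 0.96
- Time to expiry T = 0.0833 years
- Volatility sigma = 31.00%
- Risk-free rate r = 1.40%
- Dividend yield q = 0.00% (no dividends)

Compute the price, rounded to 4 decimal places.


d1 = (ln(S/K) + (r - q + 0.5*sigma^2) * T) / (sigma * sqrt(T)) = -0.05926514
d2 = d1 - sigma * sqrt(T) = -0.14873654
exp(-rT) = 0.99883448; exp(-qT) = 1.00000000
P = K * exp(-rT) * N(-d2) - S_0 * exp(-qT) * N(-d1)
N(-d1) = 0.52362954; N(-d2) = 0.55911923
P = 0.9600 * 0.99883448 * 0.55911923 - 0.9500 * 1.00000000 * 0.52362954 = 0.0387

Answer: Price = 0.0387


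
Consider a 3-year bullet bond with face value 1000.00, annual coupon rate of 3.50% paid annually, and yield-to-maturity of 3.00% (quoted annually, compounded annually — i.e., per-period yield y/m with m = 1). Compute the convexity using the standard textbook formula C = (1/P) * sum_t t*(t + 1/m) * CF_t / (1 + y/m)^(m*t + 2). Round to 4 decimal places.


Coupon per period c = face * coupon_rate / m = 35.000000
Periods per year m = 1; per-period yield y/m = 0.030000
Number of cashflows N = 3
Cashflows (t years, CF_t, discount factor 1/(1+y/m)^(m*t), PV):
  t = 1.0000: CF_t = 35.000000, DF = 0.970874, PV = 33.980583
  t = 2.0000: CF_t = 35.000000, DF = 0.942596, PV = 32.990857
  t = 3.0000: CF_t = 1035.000000, DF = 0.915142, PV = 947.171617
Price P = sum_t PV_t = 1014.143057
Convexity numerator sum_t t*(t + 1/m) * CF_t / (1+y/m)^(m*t + 2):
  t = 1.0000: term = 64.059916
  t = 2.0000: term = 186.582280
  t = 3.0000: term = 10713.601102
Convexity = (1/P) * sum = 10964.243298 / 1014.143057 = 10.811338

Answer: Convexity = 10.8113


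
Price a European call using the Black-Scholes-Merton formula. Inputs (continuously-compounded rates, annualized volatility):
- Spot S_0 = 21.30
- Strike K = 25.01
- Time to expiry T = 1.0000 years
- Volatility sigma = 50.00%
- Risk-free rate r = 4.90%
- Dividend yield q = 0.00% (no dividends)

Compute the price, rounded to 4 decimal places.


d1 = (ln(S/K) + (r - q + 0.5*sigma^2) * T) / (sigma * sqrt(T)) = 0.02686266
d2 = d1 - sigma * sqrt(T) = -0.47313734
exp(-rT) = 0.95218113; exp(-qT) = 1.00000000
C = S_0 * exp(-qT) * N(d1) - K * exp(-rT) * N(d2)
N(d1) = 0.51071536; N(d2) = 0.31805760
C = 21.3000 * 1.00000000 * 0.51071536 - 25.0100 * 0.95218113 * 0.31805760 = 3.3040

Answer: Price = 3.3040


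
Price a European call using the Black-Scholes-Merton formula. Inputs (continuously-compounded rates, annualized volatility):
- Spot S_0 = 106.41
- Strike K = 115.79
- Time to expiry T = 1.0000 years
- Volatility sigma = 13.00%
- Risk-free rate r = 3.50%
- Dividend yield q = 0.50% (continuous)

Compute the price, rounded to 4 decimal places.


Answer: Price = 3.1642

Derivation:
d1 = (ln(S/K) + (r - q + 0.5*sigma^2) * T) / (sigma * sqrt(T)) = -0.35406652
d2 = d1 - sigma * sqrt(T) = -0.48406652
exp(-rT) = 0.96560542; exp(-qT) = 0.99501248
C = S_0 * exp(-qT) * N(d1) - K * exp(-rT) * N(d2)
N(d1) = 0.36164451; N(d2) = 0.31416933
C = 106.4100 * 0.99501248 * 0.36164451 - 115.7900 * 0.96560542 * 0.31416933 = 3.1642


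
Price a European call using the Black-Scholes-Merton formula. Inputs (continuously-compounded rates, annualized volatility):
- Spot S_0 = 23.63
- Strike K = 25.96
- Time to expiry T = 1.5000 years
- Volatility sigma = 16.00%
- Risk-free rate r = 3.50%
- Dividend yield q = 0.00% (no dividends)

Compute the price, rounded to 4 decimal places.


Answer: Price = 1.4244

Derivation:
d1 = (ln(S/K) + (r - q + 0.5*sigma^2) * T) / (sigma * sqrt(T)) = -0.11400232
d2 = d1 - sigma * sqrt(T) = -0.30996150
exp(-rT) = 0.94885432; exp(-qT) = 1.00000000
C = S_0 * exp(-qT) * N(d1) - K * exp(-rT) * N(d2)
N(d1) = 0.45461798; N(d2) = 0.37829512
C = 23.6300 * 1.00000000 * 0.45461798 - 25.9600 * 0.94885432 * 0.37829512 = 1.4244


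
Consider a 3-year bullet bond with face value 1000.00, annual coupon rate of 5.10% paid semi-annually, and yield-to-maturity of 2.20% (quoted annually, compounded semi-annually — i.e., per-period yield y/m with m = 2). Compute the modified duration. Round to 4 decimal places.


Answer: Modified duration = 2.7972

Derivation:
Coupon per period c = face * coupon_rate / m = 25.500000
Periods per year m = 2; per-period yield y/m = 0.011000
Number of cashflows N = 6
Cashflows (t years, CF_t, discount factor 1/(1+y/m)^(m*t), PV):
  t = 0.5000: CF_t = 25.500000, DF = 0.989120, PV = 25.222552
  t = 1.0000: CF_t = 25.500000, DF = 0.978358, PV = 24.948123
  t = 1.5000: CF_t = 25.500000, DF = 0.967713, PV = 24.676679
  t = 2.0000: CF_t = 25.500000, DF = 0.957184, PV = 24.408189
  t = 2.5000: CF_t = 25.500000, DF = 0.946769, PV = 24.142620
  t = 3.0000: CF_t = 1025.500000, DF = 0.936468, PV = 960.348210
Price P = sum_t PV_t = 1083.746373
First compute Macaulay numerator sum_t t * PV_t:
  t * PV_t at t = 0.5000: 12.611276
  t * PV_t at t = 1.0000: 24.948123
  t * PV_t at t = 1.5000: 37.015019
  t * PV_t at t = 2.0000: 48.816378
  t * PV_t at t = 2.5000: 60.356551
  t * PV_t at t = 3.0000: 2881.044630
Macaulay duration D = 3064.791975 / 1083.746373 = 2.827961
Modified duration = D / (1 + y/m) = 2.827961 / (1 + 0.011000) = 2.797191


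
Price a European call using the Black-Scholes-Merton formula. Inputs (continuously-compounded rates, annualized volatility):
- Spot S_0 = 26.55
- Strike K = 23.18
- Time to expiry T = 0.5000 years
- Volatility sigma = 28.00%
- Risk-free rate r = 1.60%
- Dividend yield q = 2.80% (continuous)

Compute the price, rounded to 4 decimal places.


Answer: Price = 3.9318

Derivation:
d1 = (ln(S/K) + (r - q + 0.5*sigma^2) * T) / (sigma * sqrt(T)) = 0.75428045
d2 = d1 - sigma * sqrt(T) = 0.55629055
exp(-rT) = 0.99203191; exp(-qT) = 0.98609754
C = S_0 * exp(-qT) * N(d1) - K * exp(-rT) * N(d2)
N(d1) = 0.77465958; N(d2) = 0.71099388
C = 26.5500 * 0.98609754 * 0.77465958 - 23.1800 * 0.99203191 * 0.71099388 = 3.9318


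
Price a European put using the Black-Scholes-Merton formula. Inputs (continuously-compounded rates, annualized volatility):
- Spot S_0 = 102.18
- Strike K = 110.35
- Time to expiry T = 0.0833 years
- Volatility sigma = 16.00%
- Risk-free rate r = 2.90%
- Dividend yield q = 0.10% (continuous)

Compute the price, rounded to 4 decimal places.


d1 = (ln(S/K) + (r - q + 0.5*sigma^2) * T) / (sigma * sqrt(T)) = -1.59212790
d2 = d1 - sigma * sqrt(T) = -1.63830668
exp(-rT) = 0.99758722; exp(-qT) = 0.99991670
P = K * exp(-rT) * N(-d2) - S_0 * exp(-qT) * N(-d1)
N(-d1) = 0.94432202; N(-d2) = 0.94932113
P = 110.3500 * 0.99758722 * 0.94932113 - 102.1800 * 0.99991670 * 0.94432202 = 8.0220

Answer: Price = 8.0220


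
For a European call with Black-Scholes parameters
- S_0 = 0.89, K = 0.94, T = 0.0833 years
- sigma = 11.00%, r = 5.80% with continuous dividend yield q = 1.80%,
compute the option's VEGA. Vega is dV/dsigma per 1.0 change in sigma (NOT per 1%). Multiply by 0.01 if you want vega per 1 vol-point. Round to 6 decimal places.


d1 = -1.6008122181; d2 = -1.6325601314
phi(d1) = 0.1107767447; exp(-qT) = 0.9985017235; exp(-rT) = 0.9951802524
Vega = S * exp(-qT) * phi(d1) * sqrt(T) = 0.8900 * 0.9985017235 * 0.1107767447 * 0.2886173938 = 0.028413

Answer: Vega = 0.028413


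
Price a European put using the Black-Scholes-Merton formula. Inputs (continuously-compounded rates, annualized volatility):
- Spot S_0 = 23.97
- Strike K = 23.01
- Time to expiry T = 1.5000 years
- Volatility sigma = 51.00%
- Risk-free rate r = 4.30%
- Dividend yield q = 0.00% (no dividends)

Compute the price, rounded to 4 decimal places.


d1 = (ln(S/K) + (r - q + 0.5*sigma^2) * T) / (sigma * sqrt(T)) = 0.48101117
d2 = d1 - sigma * sqrt(T) = -0.14360871
exp(-rT) = 0.93753611; exp(-qT) = 1.00000000
P = K * exp(-rT) * N(-d2) - S_0 * exp(-qT) * N(-d1)
N(-d1) = 0.31525428; N(-d2) = 0.55709527
P = 23.0100 * 0.93753611 * 0.55709527 - 23.9700 * 1.00000000 * 0.31525428 = 4.4614

Answer: Price = 4.4614


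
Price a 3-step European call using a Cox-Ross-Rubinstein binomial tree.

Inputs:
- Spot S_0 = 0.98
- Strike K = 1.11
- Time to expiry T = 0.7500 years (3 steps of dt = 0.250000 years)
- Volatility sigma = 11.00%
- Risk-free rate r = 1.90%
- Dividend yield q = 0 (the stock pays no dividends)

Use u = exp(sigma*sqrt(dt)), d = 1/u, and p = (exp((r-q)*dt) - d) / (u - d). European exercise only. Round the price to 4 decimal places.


Answer: Price = V(0,0) = 0.0067

Derivation:
dt = T/N = 0.250000
u = exp(sigma*sqrt(dt)) = 1.056541; d = 1/u = 0.946485
p = (exp((r-q)*dt) - d) / (u - d) = 0.529516
Discount per step: exp(-r*dt) = 0.995261
Stock lattice S(k, i) with i counting down-moves:
  k=0: S(0,0) = 0.9800
  k=1: S(1,0) = 1.0354; S(1,1) = 0.9276
  k=2: S(2,0) = 1.0940; S(2,1) = 0.9800; S(2,2) = 0.8779
  k=3: S(3,0) = 1.1558; S(3,1) = 1.0354; S(3,2) = 0.9276; S(3,3) = 0.8309
Terminal payoffs V(N, i) = max(S_T - K, 0):
  V(3,0) = 0.045805; V(3,1) = 0.000000; V(3,2) = 0.000000; V(3,3) = 0.000000
Backward induction: V(k, i) = exp(-r*dt) * [p * V(k+1, i) + (1-p) * V(k+1, i+1)].
  V(2,0) = exp(-r*dt) * [p*0.045805 + (1-p)*0.000000] = 0.024140
  V(2,1) = exp(-r*dt) * [p*0.000000 + (1-p)*0.000000] = 0.000000
  V(2,2) = exp(-r*dt) * [p*0.000000 + (1-p)*0.000000] = 0.000000
  V(1,0) = exp(-r*dt) * [p*0.024140 + (1-p)*0.000000] = 0.012722
  V(1,1) = exp(-r*dt) * [p*0.000000 + (1-p)*0.000000] = 0.000000
  V(0,0) = exp(-r*dt) * [p*0.012722 + (1-p)*0.000000] = 0.006704


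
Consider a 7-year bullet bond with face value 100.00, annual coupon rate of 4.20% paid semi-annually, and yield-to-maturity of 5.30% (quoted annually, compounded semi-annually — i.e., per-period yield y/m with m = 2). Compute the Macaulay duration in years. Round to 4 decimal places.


Coupon per period c = face * coupon_rate / m = 2.100000
Periods per year m = 2; per-period yield y/m = 0.026500
Number of cashflows N = 14
Cashflows (t years, CF_t, discount factor 1/(1+y/m)^(m*t), PV):
  t = 0.5000: CF_t = 2.100000, DF = 0.974184, PV = 2.045787
  t = 1.0000: CF_t = 2.100000, DF = 0.949035, PV = 1.992973
  t = 1.5000: CF_t = 2.100000, DF = 0.924535, PV = 1.941523
  t = 2.0000: CF_t = 2.100000, DF = 0.900667, PV = 1.891400
  t = 2.5000: CF_t = 2.100000, DF = 0.877415, PV = 1.842572
  t = 3.0000: CF_t = 2.100000, DF = 0.854764, PV = 1.795005
  t = 3.5000: CF_t = 2.100000, DF = 0.832698, PV = 1.748665
  t = 4.0000: CF_t = 2.100000, DF = 0.811201, PV = 1.703522
  t = 4.5000: CF_t = 2.100000, DF = 0.790259, PV = 1.659544
  t = 5.0000: CF_t = 2.100000, DF = 0.769858, PV = 1.616701
  t = 5.5000: CF_t = 2.100000, DF = 0.749983, PV = 1.574965
  t = 6.0000: CF_t = 2.100000, DF = 0.730622, PV = 1.534306
  t = 6.5000: CF_t = 2.100000, DF = 0.711760, PV = 1.494696
  t = 7.0000: CF_t = 102.100000, DF = 0.693385, PV = 70.794642
Price P = sum_t PV_t = 93.636299
Macaulay numerator sum_t t * PV_t:
  t * PV_t at t = 0.5000: 1.022893
  t * PV_t at t = 1.0000: 1.992973
  t * PV_t at t = 1.5000: 2.912284
  t * PV_t at t = 2.0000: 3.782801
  t * PV_t at t = 2.5000: 4.606431
  t * PV_t at t = 3.0000: 5.385014
  t * PV_t at t = 3.5000: 6.120328
  t * PV_t at t = 4.0000: 6.814087
  t * PV_t at t = 4.5000: 7.467947
  t * PV_t at t = 5.0000: 8.083506
  t * PV_t at t = 5.5000: 8.662305
  t * PV_t at t = 6.0000: 9.205833
  t * PV_t at t = 6.5000: 9.715525
  t * PV_t at t = 7.0000: 495.562494
Macaulay duration D = (sum_t t * PV_t) / P = 571.334420 / 93.636299 = 6.101634

Answer: Macaulay duration = 6.1016 years


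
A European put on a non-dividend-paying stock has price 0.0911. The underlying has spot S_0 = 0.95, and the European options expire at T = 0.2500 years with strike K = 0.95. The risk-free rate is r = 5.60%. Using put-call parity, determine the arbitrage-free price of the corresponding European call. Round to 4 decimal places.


Put-call parity: C - P = S_0 * exp(-qT) - K * exp(-rT).
S_0 * exp(-qT) = 0.9500 * 1.00000000 = 0.95000000
K * exp(-rT) = 0.9500 * 0.98609754 = 0.93679267
C = P + S*exp(-qT) - K*exp(-rT)
C = 0.0911 + 0.95000000 - 0.93679267 = 0.1043

Answer: Call price = 0.1043


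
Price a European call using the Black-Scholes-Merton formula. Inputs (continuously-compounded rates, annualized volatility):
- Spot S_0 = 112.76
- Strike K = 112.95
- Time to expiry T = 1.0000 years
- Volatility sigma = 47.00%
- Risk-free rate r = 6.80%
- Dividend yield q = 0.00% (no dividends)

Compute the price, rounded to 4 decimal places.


Answer: Price = 24.0931

Derivation:
d1 = (ln(S/K) + (r - q + 0.5*sigma^2) * T) / (sigma * sqrt(T)) = 0.37609877
d2 = d1 - sigma * sqrt(T) = -0.09390123
exp(-rT) = 0.93426047; exp(-qT) = 1.00000000
C = S_0 * exp(-qT) * N(d1) - K * exp(-rT) * N(d2)
N(d1) = 0.64657827; N(d2) = 0.46259381
C = 112.7600 * 1.00000000 * 0.64657827 - 112.9500 * 0.93426047 * 0.46259381 = 24.0931
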